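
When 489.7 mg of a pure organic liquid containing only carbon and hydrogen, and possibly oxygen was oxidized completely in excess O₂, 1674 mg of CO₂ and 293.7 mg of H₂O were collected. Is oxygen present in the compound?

no

mol C = 1.674 g CO₂ ÷ 44.009 g/mol = 0.038038 mol
mol H = 2 × 0.2937 g H₂O ÷ 18.015 g/mol = 0.032606 mol
C and H together account for 0.48974 g — essentially the entire 0.4897 g sample — so the compound contains no oxygen.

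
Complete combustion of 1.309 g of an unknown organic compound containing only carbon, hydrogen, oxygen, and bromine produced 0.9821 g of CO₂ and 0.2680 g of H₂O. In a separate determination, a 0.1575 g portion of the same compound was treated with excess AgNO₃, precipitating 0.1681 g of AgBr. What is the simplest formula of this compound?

mol C = 0.9821 g CO₂ ÷ 44.009 g/mol = 0.022316 mol
mol H = 2 × 0.2680 g H₂O ÷ 18.015 g/mol = 0.029753 mol
From the AgBr data: mol Br per gram of compound = (0.1681 ÷ 187.772) ÷ 0.1575 = 0.0056840 mol/g, so in the 1.309 g combustion sample mol Br = 0.0074404 mol
mass O = 1.309 − (0.26804 + 0.029991 + 0.59452) = 0.41646 g → mol O = 0.41646 ÷ 15.999 = 0.026030 mol
Divide by the smallest (0.0074404 mol): C 2.999, H 3.999, Br 1.000, O 3.498
Multiplying each by 2 gives whole numbers: C 6.00, H 8.00, Br 2.00, O 7.00

C6H8Br2O7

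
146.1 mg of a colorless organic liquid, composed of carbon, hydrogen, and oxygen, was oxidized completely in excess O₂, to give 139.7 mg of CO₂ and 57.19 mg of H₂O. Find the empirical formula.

CH2O2

mol C = 0.1397 g CO₂ ÷ 44.009 g/mol = 0.0031744 mol
mol H = 2 × 0.05719 g H₂O ÷ 18.015 g/mol = 0.0063492 mol
mass O = 0.1461 − (0.038127 + 0.0063999) = 0.10157 g → mol O = 0.10157 ÷ 15.999 = 0.0063487 mol
Divide by the smallest (0.0031744 mol): C 1.000, H 2.000, O 2.000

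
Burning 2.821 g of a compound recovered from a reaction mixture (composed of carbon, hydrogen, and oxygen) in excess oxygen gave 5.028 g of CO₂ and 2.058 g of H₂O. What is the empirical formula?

mol C = 5.028 g CO₂ ÷ 44.009 g/mol = 0.11425 mol
mol H = 2 × 2.058 g H₂O ÷ 18.015 g/mol = 0.22848 mol
mass O = 2.821 − (1.3722 + 0.23030) = 1.2184 g → mol O = 1.2184 ÷ 15.999 = 0.076158 mol
Divide by the smallest (0.076158 mol): C 1.500, H 3.000, O 1.000
Multiplying each by 2 gives whole numbers: C 3.00, H 6.00, O 2.00

C3H6O2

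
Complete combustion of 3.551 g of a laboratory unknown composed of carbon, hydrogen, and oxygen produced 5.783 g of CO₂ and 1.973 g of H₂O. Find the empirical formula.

C6H10O5

mol C = 5.783 g CO₂ ÷ 44.009 g/mol = 0.13140 mol
mol H = 2 × 1.973 g H₂O ÷ 18.015 g/mol = 0.21904 mol
mass O = 3.551 − (1.5783 + 0.22079) = 1.7519 g → mol O = 1.7519 ÷ 15.999 = 0.10950 mol
Divide by the smallest (0.10950 mol): C 1.200, H 2.000, O 1.000
Multiplying each by 5 gives whole numbers: C 6.00, H 10.00, O 5.00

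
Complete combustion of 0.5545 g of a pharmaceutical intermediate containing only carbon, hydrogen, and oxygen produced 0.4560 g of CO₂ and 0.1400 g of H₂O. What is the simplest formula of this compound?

mol C = 0.4560 g CO₂ ÷ 44.009 g/mol = 0.010362 mol
mol H = 2 × 0.1400 g H₂O ÷ 18.015 g/mol = 0.015543 mol
mass O = 0.5545 − (0.12445 + 0.015667) = 0.41438 g → mol O = 0.41438 ÷ 15.999 = 0.025900 mol
Divide by the smallest (0.010362 mol): C 1.000, H 1.500, O 2.500
Multiplying each by 2 gives whole numbers: C 2.00, H 3.00, O 5.00

C2H3O5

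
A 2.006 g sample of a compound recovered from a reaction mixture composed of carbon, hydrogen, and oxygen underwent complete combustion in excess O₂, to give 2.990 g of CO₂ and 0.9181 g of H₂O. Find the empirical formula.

mol C = 2.990 g CO₂ ÷ 44.009 g/mol = 0.067941 mol
mol H = 2 × 0.9181 g H₂O ÷ 18.015 g/mol = 0.10193 mol
mass O = 2.006 − (0.81604 + 0.10274) = 1.0872 g → mol O = 1.0872 ÷ 15.999 = 0.067956 mol
Divide by the smallest (0.067941 mol): C 1.000, H 1.500, O 1.000
Multiplying each by 2 gives whole numbers: C 2.00, H 3.00, O 2.00

C2H3O2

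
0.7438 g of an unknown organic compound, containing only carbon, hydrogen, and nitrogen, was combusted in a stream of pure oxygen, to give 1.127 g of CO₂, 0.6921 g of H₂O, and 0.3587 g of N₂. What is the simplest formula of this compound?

CH3N

mol C = 1.127 g CO₂ ÷ 44.009 g/mol = 0.025608 mol
mol H = 2 × 0.6921 g H₂O ÷ 18.015 g/mol = 0.076836 mol
mol N = 2 × 0.3587 g N₂ ÷ 28.014 g/mol = 0.025609 mol
Divide by the smallest (0.025608 mol): C 1.000, H 3.000, N 1.000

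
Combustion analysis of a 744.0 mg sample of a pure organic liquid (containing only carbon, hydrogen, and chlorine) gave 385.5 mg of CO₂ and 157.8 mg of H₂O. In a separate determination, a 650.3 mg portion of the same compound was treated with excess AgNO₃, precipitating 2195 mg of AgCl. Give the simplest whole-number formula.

mol C = 0.3855 g CO₂ ÷ 44.009 g/mol = 0.0087596 mol
mol H = 2 × 0.1578 g H₂O ÷ 18.015 g/mol = 0.017519 mol
From the AgCl data: mol Cl per gram of compound = (2.195 ÷ 143.318) ÷ 0.6503 = 0.023552 mol/g, so in the 0.7440 g combustion sample mol Cl = 0.017522 mol
Divide by the smallest (0.0087596 mol): C 1.000, H 2.000, Cl 2.000

CH2Cl2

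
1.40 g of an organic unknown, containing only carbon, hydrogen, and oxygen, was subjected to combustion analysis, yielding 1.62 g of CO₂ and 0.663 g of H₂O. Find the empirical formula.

mol C = 1.62 g CO₂ ÷ 44.009 g/mol = 0.03681 mol
mol H = 2 × 0.663 g H₂O ÷ 18.015 g/mol = 0.07361 mol
mass O = 1.40 − (0.4421 + 0.07419) = 0.8837 g → mol O = 0.8837 ÷ 15.999 = 0.05523 mol
Divide by the smallest (0.03681 mol): C 1.000, H 2.000, O 1.500
Multiplying each by 2 gives whole numbers: C 2.00, H 4.00, O 3.00

C2H4O3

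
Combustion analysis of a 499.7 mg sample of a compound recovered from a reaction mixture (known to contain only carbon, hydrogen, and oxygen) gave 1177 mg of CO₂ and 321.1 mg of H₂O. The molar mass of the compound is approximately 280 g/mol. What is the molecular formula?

mol C = 1.177 g CO₂ ÷ 44.009 g/mol = 0.026745 mol
mol H = 2 × 0.3211 g H₂O ÷ 18.015 g/mol = 0.035648 mol
mass O = 0.4997 − (0.32123 + 0.035933) = 0.14254 g → mol O = 0.14254 ÷ 15.999 = 0.0089092 mol
Divide by the smallest (0.0089092 mol): C 3.002, H 4.001, O 1.000
Empirical formula: C3H4O
Empirical-formula mass = 56.06 g/mol; 280 ÷ 56.06 ≈ 5, so the molecular formula is C15H20O5.

C15H20O5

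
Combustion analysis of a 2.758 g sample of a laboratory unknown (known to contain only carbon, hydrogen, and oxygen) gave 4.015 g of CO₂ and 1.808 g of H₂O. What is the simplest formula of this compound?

C5H11O5

mol C = 4.015 g CO₂ ÷ 44.009 g/mol = 0.091231 mol
mol H = 2 × 1.808 g H₂O ÷ 18.015 g/mol = 0.20072 mol
mass O = 2.758 − (1.0958 + 0.20233) = 1.4599 g → mol O = 1.4599 ÷ 15.999 = 0.091249 mol
Divide by the smallest (0.091231 mol): C 1.000, H 2.200, O 1.000
Multiplying each by 5 gives whole numbers: C 5.00, H 11.00, O 5.00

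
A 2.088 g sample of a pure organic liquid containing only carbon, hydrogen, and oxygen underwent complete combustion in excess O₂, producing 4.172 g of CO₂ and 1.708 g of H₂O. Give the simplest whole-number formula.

C2H4O

mol C = 4.172 g CO₂ ÷ 44.009 g/mol = 0.094799 mol
mol H = 2 × 1.708 g H₂O ÷ 18.015 g/mol = 0.18962 mol
mass O = 2.088 − (1.1386 + 0.19114) = 0.75824 g → mol O = 0.75824 ÷ 15.999 = 0.047393 mol
Divide by the smallest (0.047393 mol): C 2.000, H 4.001, O 1.000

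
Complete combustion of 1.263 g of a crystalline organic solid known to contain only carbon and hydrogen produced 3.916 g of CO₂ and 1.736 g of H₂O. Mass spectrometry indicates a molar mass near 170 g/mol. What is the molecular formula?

C12H26

mol C = 3.916 g CO₂ ÷ 44.009 g/mol = 0.088982 mol
mol H = 2 × 1.736 g H₂O ÷ 18.015 g/mol = 0.19273 mol
Divide by the smallest (0.088982 mol): C 1.000, H 2.166
Multiplying each by 6 gives whole numbers: C 6.00, H 13.00
Empirical formula: C6H13
Empirical-formula mass = 85.17 g/mol; 170 ÷ 85.17 ≈ 2, so the molecular formula is C12H26.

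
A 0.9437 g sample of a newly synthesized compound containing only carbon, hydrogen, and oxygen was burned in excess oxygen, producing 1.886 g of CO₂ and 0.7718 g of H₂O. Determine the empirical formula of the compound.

C2H4O

mol C = 1.886 g CO₂ ÷ 44.009 g/mol = 0.042855 mol
mol H = 2 × 0.7718 g H₂O ÷ 18.015 g/mol = 0.085684 mol
mass O = 0.9437 − (0.51473 + 0.086370) = 0.34260 g → mol O = 0.34260 ÷ 15.999 = 0.021414 mol
Divide by the smallest (0.021414 mol): C 2.001, H 4.001, O 1.000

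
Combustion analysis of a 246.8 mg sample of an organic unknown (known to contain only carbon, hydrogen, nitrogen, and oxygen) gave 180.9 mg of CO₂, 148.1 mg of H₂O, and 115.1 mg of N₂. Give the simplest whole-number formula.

mol C = 0.1809 g CO₂ ÷ 44.009 g/mol = 0.0041105 mol
mol H = 2 × 0.1481 g H₂O ÷ 18.015 g/mol = 0.016442 mol
mol N = 2 × 0.1151 g N₂ ÷ 28.014 g/mol = 0.0082173 mol
mass O = 0.2468 − (0.049371 + 0.016573 + 0.11510) = 0.065755 g → mol O = 0.065755 ÷ 15.999 = 0.0041100 mol
Divide by the smallest (0.0041100 mol): C 1.000, H 4.000, N 1.999, O 1.000

CH4N2O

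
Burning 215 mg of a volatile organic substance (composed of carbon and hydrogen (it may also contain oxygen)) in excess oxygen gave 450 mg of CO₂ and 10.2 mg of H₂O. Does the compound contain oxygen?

mol C = 0.450 g CO₂ ÷ 44.009 g/mol = 0.01023 mol
mol H = 2 × 0.0102 g H₂O ÷ 18.015 g/mol = 0.001132 mol
C and H account for only 0.1240 g of the 0.215 g sample; the remaining 0.09104 g must be oxygen.

yes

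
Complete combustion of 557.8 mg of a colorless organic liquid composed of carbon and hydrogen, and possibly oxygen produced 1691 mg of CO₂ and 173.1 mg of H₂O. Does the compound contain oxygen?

mol C = 1.691 g CO₂ ÷ 44.009 g/mol = 0.038424 mol
mol H = 2 × 0.1731 g H₂O ÷ 18.015 g/mol = 0.019217 mol
C and H account for only 0.48088 g of the 0.5578 g sample; the remaining 0.076919 g must be oxygen.

yes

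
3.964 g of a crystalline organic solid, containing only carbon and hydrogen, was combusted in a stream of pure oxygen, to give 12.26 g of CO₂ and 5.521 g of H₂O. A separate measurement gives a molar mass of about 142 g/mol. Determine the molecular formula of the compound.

C10H22

mol C = 12.26 g CO₂ ÷ 44.009 g/mol = 0.27858 mol
mol H = 2 × 5.521 g H₂O ÷ 18.015 g/mol = 0.61293 mol
Divide by the smallest (0.27858 mol): C 1.000, H 2.200
Multiplying each by 5 gives whole numbers: C 5.00, H 11.00
Empirical formula: C5H11
Empirical-formula mass = 71.14 g/mol; 142 ÷ 71.14 ≈ 2, so the molecular formula is C10H22.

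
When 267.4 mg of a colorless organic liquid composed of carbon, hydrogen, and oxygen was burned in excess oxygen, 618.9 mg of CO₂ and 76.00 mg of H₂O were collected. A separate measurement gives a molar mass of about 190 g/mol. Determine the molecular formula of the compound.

mol C = 0.6189 g CO₂ ÷ 44.009 g/mol = 0.014063 mol
mol H = 2 × 0.07600 g H₂O ÷ 18.015 g/mol = 0.0084374 mol
mass O = 0.2674 − (0.16891 + 0.0085049) = 0.089984 g → mol O = 0.089984 ÷ 15.999 = 0.0056244 mol
Divide by the smallest (0.0056244 mol): C 2.500, H 1.500, O 1.000
Multiplying each by 2 gives whole numbers: C 5.00, H 3.00, O 2.00
Empirical formula: C5H3O2
Empirical-formula mass = 95.08 g/mol; 190 ÷ 95.08 ≈ 2, so the molecular formula is C10H6O4.

C10H6O4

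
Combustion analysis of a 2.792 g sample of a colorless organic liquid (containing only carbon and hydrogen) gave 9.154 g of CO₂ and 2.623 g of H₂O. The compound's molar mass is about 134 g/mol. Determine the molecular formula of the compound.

C10H14

mol C = 9.154 g CO₂ ÷ 44.009 g/mol = 0.20800 mol
mol H = 2 × 2.623 g H₂O ÷ 18.015 g/mol = 0.29120 mol
Divide by the smallest (0.20800 mol): C 1.000, H 1.400
Multiplying each by 5 gives whole numbers: C 5.00, H 7.00
Empirical formula: C5H7
Empirical-formula mass = 67.11 g/mol; 134 ÷ 67.11 ≈ 2, so the molecular formula is C10H14.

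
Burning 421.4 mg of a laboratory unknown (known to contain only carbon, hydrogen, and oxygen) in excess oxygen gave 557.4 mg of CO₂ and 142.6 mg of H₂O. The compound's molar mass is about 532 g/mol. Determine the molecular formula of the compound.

mol C = 0.5574 g CO₂ ÷ 44.009 g/mol = 0.012666 mol
mol H = 2 × 0.1426 g H₂O ÷ 18.015 g/mol = 0.015831 mol
mass O = 0.4214 − (0.15213 + 0.015958) = 0.25332 g → mol O = 0.25332 ÷ 15.999 = 0.015833 mol
Divide by the smallest (0.012666 mol): C 1.000, H 1.250, O 1.250
Multiplying each by 4 gives whole numbers: C 4.00, H 5.00, O 5.00
Empirical formula: C4H5O5
Empirical-formula mass = 133.08 g/mol; 532 ÷ 133.08 ≈ 4, so the molecular formula is C16H20O20.

C16H20O20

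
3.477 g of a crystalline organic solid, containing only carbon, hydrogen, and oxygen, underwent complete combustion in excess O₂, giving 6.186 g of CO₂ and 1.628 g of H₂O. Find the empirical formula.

mol C = 6.186 g CO₂ ÷ 44.009 g/mol = 0.14056 mol
mol H = 2 × 1.628 g H₂O ÷ 18.015 g/mol = 0.18074 mol
mass O = 3.477 − (1.6883 + 0.18218) = 1.6065 g → mol O = 1.6065 ÷ 15.999 = 0.10041 mol
Divide by the smallest (0.10041 mol): C 1.400, H 1.800, O 1.000
Multiplying each by 5 gives whole numbers: C 7.00, H 9.00, O 5.00

C7H9O5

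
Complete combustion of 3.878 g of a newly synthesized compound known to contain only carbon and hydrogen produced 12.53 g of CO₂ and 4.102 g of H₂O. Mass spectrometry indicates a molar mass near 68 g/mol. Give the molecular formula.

mol C = 12.53 g CO₂ ÷ 44.009 g/mol = 0.28471 mol
mol H = 2 × 4.102 g H₂O ÷ 18.015 g/mol = 0.45540 mol
Divide by the smallest (0.28471 mol): C 1.000, H 1.599
Multiplying each by 5 gives whole numbers: C 5.00, H 8.00
Empirical formula: C5H8
Empirical-formula mass = 68.12 g/mol; 68 ÷ 68.12 ≈ 1, so the molecular formula is C5H8.

C5H8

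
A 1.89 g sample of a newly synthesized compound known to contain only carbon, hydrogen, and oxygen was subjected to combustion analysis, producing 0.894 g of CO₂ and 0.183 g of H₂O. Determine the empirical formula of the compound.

CHO5

mol C = 0.894 g CO₂ ÷ 44.009 g/mol = 0.02031 mol
mol H = 2 × 0.183 g H₂O ÷ 18.015 g/mol = 0.02032 mol
mass O = 1.89 − (0.2440 + 0.02048) = 1.626 g → mol O = 1.626 ÷ 15.999 = 0.1016 mol
Divide by the smallest (0.02031 mol): C 1.000, H 1.000, O 5.002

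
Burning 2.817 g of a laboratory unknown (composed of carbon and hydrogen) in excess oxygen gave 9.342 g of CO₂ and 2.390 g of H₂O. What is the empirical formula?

C4H5

mol C = 9.342 g CO₂ ÷ 44.009 g/mol = 0.21227 mol
mol H = 2 × 2.390 g H₂O ÷ 18.015 g/mol = 0.26533 mol
Divide by the smallest (0.21227 mol): C 1.000, H 1.250
Multiplying each by 4 gives whole numbers: C 4.00, H 5.00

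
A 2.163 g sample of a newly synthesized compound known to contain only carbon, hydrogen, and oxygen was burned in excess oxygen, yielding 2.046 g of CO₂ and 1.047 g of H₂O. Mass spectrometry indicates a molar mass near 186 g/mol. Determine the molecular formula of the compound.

C4H10O8

mol C = 2.046 g CO₂ ÷ 44.009 g/mol = 0.046490 mol
mol H = 2 × 1.047 g H₂O ÷ 18.015 g/mol = 0.11624 mol
mass O = 2.163 − (0.55840 + 0.11717) = 1.4874 g → mol O = 1.4874 ÷ 15.999 = 0.092971 mol
Divide by the smallest (0.046490 mol): C 1.000, H 2.500, O 2.000
Multiplying each by 2 gives whole numbers: C 2.00, H 5.00, O 4.00
Empirical formula: C2H5O4
Empirical-formula mass = 93.06 g/mol; 186 ÷ 93.06 ≈ 2, so the molecular formula is C4H10O8.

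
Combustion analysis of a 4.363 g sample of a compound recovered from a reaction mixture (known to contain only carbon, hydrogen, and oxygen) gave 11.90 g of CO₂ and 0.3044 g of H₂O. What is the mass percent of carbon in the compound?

mol C = 11.90 g CO₂ ÷ 44.009 g/mol = 0.27040 mol
mol H = 2 × 0.3044 g H₂O ÷ 18.015 g/mol = 0.033794 mol
mass O = 4.363 − (3.2478 + 0.034064) = 1.0812 g → mol O = 1.0812 ÷ 15.999 = 0.067577 mol
mass % C = 3.2478 g ÷ 4.363 g × 100%

74.44%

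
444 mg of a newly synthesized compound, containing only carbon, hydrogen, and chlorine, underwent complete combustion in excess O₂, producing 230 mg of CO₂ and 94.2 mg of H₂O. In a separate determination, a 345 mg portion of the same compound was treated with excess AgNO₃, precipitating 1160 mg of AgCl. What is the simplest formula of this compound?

mol C = 0.230 g CO₂ ÷ 44.009 g/mol = 0.005226 mol
mol H = 2 × 0.0942 g H₂O ÷ 18.015 g/mol = 0.01046 mol
From the AgCl data: mol Cl per gram of compound = (1.16 ÷ 143.318) ÷ 0.345 = 0.02346 mol/g, so in the 0.444 g combustion sample mol Cl = 0.01042 mol
Divide by the smallest (0.005226 mol): C 1.000, H 2.001, Cl 1.993

CH2Cl2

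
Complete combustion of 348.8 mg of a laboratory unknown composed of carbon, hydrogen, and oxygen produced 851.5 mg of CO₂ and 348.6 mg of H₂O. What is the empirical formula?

C4H8O

mol C = 0.8515 g CO₂ ÷ 44.009 g/mol = 0.019348 mol
mol H = 2 × 0.3486 g H₂O ÷ 18.015 g/mol = 0.038701 mol
mass O = 0.3488 − (0.23239 + 0.039011) = 0.077397 g → mol O = 0.077397 ÷ 15.999 = 0.0048376 mol
Divide by the smallest (0.0048376 mol): C 4.000, H 8.000, O 1.000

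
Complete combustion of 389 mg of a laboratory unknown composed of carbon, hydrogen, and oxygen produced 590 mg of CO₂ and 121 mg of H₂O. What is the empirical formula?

CHO

mol C = 0.590 g CO₂ ÷ 44.009 g/mol = 0.01341 mol
mol H = 2 × 0.121 g H₂O ÷ 18.015 g/mol = 0.01343 mol
mass O = 0.389 − (0.1610 + 0.01354) = 0.2144 g → mol O = 0.2144 ÷ 15.999 = 0.01340 mol
Divide by the smallest (0.01340 mol): C 1.000, H 1.002, O 1.000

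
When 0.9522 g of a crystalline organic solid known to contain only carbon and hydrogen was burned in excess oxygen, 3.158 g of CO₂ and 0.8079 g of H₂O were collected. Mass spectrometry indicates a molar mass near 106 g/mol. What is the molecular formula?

mol C = 3.158 g CO₂ ÷ 44.009 g/mol = 0.071758 mol
mol H = 2 × 0.8079 g H₂O ÷ 18.015 g/mol = 0.089692 mol
Divide by the smallest (0.071758 mol): C 1.000, H 1.250
Multiplying each by 4 gives whole numbers: C 4.00, H 5.00
Empirical formula: C4H5
Empirical-formula mass = 53.08 g/mol; 106 ÷ 53.08 ≈ 2, so the molecular formula is C8H10.

C8H10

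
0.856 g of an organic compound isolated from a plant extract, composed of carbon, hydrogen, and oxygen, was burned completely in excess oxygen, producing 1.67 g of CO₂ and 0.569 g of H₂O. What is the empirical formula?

C9H15O5

mol C = 1.67 g CO₂ ÷ 44.009 g/mol = 0.03795 mol
mol H = 2 × 0.569 g H₂O ÷ 18.015 g/mol = 0.06317 mol
mass O = 0.856 − (0.4558 + 0.06367) = 0.3365 g → mol O = 0.3365 ÷ 15.999 = 0.02104 mol
Divide by the smallest (0.02104 mol): C 1.804, H 3.003, O 1.000
Multiplying each by 5 gives whole numbers: C 9.02, H 15.02, O 5.00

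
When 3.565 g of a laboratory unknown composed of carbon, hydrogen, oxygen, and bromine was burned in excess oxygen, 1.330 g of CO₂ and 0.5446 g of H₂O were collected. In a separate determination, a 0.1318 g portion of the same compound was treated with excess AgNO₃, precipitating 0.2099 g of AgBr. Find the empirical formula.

C2H4Br2O3

mol C = 1.330 g CO₂ ÷ 44.009 g/mol = 0.030221 mol
mol H = 2 × 0.5446 g H₂O ÷ 18.015 g/mol = 0.060461 mol
From the AgBr data: mol Br per gram of compound = (0.2099 ÷ 187.772) ÷ 0.1318 = 0.0084814 mol/g, so in the 3.565 g combustion sample mol Br = 0.030236 mol
mass O = 3.565 − (0.36299 + 0.060944 + 2.4160) = 0.72508 g → mol O = 0.72508 ÷ 15.999 = 0.045321 mol
Divide by the smallest (0.030221 mol): C 1.000, H 2.001, Br 1.000, O 1.500
Multiplying each by 2 gives whole numbers: C 2.00, H 4.00, Br 2.00, O 3.00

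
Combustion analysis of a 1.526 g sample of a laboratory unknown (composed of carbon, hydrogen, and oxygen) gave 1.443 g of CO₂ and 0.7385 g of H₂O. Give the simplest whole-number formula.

mol C = 1.443 g CO₂ ÷ 44.009 g/mol = 0.032789 mol
mol H = 2 × 0.7385 g H₂O ÷ 18.015 g/mol = 0.081987 mol
mass O = 1.526 − (0.39383 + 0.082643) = 1.0495 g → mol O = 1.0495 ÷ 15.999 = 0.065600 mol
Divide by the smallest (0.032789 mol): C 1.000, H 2.500, O 2.001
Multiplying each by 2 gives whole numbers: C 2.00, H 5.00, O 4.00

C2H5O4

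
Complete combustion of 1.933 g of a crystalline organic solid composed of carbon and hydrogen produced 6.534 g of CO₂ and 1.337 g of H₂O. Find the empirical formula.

mol C = 6.534 g CO₂ ÷ 44.009 g/mol = 0.14847 mol
mol H = 2 × 1.337 g H₂O ÷ 18.015 g/mol = 0.14843 mol
Divide by the smallest (0.14843 mol): C 1.000, H 1.000

CH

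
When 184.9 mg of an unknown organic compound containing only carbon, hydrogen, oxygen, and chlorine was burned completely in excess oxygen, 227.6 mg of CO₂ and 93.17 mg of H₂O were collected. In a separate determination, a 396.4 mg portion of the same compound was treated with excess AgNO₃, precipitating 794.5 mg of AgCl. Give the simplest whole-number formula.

C4H8Cl2O

mol C = 0.2276 g CO₂ ÷ 44.009 g/mol = 0.0051717 mol
mol H = 2 × 0.09317 g H₂O ÷ 18.015 g/mol = 0.010344 mol
From the AgCl data: mol Cl per gram of compound = (0.7945 ÷ 143.318) ÷ 0.3964 = 0.013985 mol/g, so in the 0.1849 g combustion sample mol Cl = 0.0025858 mol
mass O = 0.1849 − (0.062117 + 0.010426 + 0.091667) = 0.020690 g → mol O = 0.020690 ÷ 15.999 = 0.0012932 mol
Divide by the smallest (0.0012932 mol): C 3.999, H 7.998, Cl 2.000, O 1.000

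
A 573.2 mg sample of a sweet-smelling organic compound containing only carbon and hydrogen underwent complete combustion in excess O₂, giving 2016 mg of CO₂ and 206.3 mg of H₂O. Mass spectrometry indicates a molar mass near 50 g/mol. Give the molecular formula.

C4H2

mol C = 2.016 g CO₂ ÷ 44.009 g/mol = 0.045809 mol
mol H = 2 × 0.2063 g H₂O ÷ 18.015 g/mol = 0.022903 mol
Divide by the smallest (0.022903 mol): C 2.000, H 1.000
Empirical formula: C2H
Empirical-formula mass = 25.03 g/mol; 50 ÷ 25.03 ≈ 2, so the molecular formula is C4H2.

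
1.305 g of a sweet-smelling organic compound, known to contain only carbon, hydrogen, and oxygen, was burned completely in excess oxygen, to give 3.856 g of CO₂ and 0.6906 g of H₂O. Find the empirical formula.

mol C = 3.856 g CO₂ ÷ 44.009 g/mol = 0.087618 mol
mol H = 2 × 0.6906 g H₂O ÷ 18.015 g/mol = 0.076669 mol
mass O = 1.305 − (1.0524 + 0.077283) = 0.17533 g → mol O = 0.17533 ÷ 15.999 = 0.010959 mol
Divide by the smallest (0.010959 mol): C 7.995, H 6.996, O 1.000

C8H7O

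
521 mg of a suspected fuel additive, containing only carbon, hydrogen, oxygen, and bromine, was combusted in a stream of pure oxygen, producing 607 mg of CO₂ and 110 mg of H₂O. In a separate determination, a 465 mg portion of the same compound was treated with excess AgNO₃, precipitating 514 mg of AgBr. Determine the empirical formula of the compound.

mol C = 0.607 g CO₂ ÷ 44.009 g/mol = 0.01379 mol
mol H = 2 × 0.110 g H₂O ÷ 18.015 g/mol = 0.01221 mol
From the AgBr data: mol Br per gram of compound = (0.514 ÷ 187.772) ÷ 0.465 = 0.005887 mol/g, so in the 0.521 g combustion sample mol Br = 0.003067 mol
mass O = 0.521 − (0.1657 + 0.01231 + 0.2451) = 0.09796 g → mol O = 0.09796 ÷ 15.999 = 0.006123 mol
Divide by the smallest (0.003067 mol): C 4.497, H 3.982, Br 1.000, O 1.996
Multiplying each by 2 gives whole numbers: C 8.99, H 7.96, Br 2.00, O 3.99

C9H8Br2O4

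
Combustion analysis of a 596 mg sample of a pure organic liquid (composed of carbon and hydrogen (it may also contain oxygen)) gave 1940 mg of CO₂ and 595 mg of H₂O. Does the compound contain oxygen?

mol C = 1.94 g CO₂ ÷ 44.009 g/mol = 0.04408 mol
mol H = 2 × 0.595 g H₂O ÷ 18.015 g/mol = 0.06606 mol
C and H together account for 0.5961 g — essentially the entire 0.596 g sample — so the compound contains no oxygen.

no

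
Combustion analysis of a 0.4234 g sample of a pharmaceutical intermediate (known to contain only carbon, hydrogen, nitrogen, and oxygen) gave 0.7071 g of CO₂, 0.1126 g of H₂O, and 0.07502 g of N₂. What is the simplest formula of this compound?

C9H7N3O5

mol C = 0.7071 g CO₂ ÷ 44.009 g/mol = 0.016067 mol
mol H = 2 × 0.1126 g H₂O ÷ 18.015 g/mol = 0.012501 mol
mol N = 2 × 0.07502 g N₂ ÷ 28.014 g/mol = 0.0053559 mol
mass O = 0.4234 − (0.19298 + 0.012601 + 0.075020) = 0.14280 g → mol O = 0.14280 ÷ 15.999 = 0.0089253 mol
Divide by the smallest (0.0053559 mol): C 3.000, H 2.334, N 1.000, O 1.666
Multiplying each by 3 gives whole numbers: C 9.00, H 7.00, N 3.00, O 5.00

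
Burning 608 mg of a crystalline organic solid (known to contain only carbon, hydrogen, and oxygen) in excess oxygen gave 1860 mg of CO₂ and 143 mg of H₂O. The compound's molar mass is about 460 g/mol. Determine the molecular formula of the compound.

C32H12O4

mol C = 1.86 g CO₂ ÷ 44.009 g/mol = 0.04226 mol
mol H = 2 × 0.143 g H₂O ÷ 18.015 g/mol = 0.01588 mol
mass O = 0.608 − (0.5076 + 0.01600) = 0.08436 g → mol O = 0.08436 ÷ 15.999 = 0.005273 mol
Divide by the smallest (0.005273 mol): C 8.015, H 3.011, O 1.000
Empirical formula: C8H3O
Empirical-formula mass = 115.11 g/mol; 460 ÷ 115.11 ≈ 4, so the molecular formula is C32H12O4.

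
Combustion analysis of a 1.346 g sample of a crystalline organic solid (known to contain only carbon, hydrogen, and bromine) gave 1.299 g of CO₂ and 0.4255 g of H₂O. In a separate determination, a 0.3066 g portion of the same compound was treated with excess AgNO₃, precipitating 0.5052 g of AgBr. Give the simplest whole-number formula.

C5H8Br2

mol C = 1.299 g CO₂ ÷ 44.009 g/mol = 0.029517 mol
mol H = 2 × 0.4255 g H₂O ÷ 18.015 g/mol = 0.047238 mol
From the AgBr data: mol Br per gram of compound = (0.5052 ÷ 187.772) ÷ 0.3066 = 0.0087753 mol/g, so in the 1.346 g combustion sample mol Br = 0.011812 mol
Divide by the smallest (0.011812 mol): C 2.499, H 3.999, Br 1.000
Multiplying each by 2 gives whole numbers: C 5.00, H 8.00, Br 2.00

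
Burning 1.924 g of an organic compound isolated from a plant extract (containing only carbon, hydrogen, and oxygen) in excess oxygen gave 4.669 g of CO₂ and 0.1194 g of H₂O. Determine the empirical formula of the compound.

mol C = 4.669 g CO₂ ÷ 44.009 g/mol = 0.10609 mol
mol H = 2 × 0.1194 g H₂O ÷ 18.015 g/mol = 0.013256 mol
mass O = 1.924 − (1.2743 + 0.013362) = 0.63637 g → mol O = 0.63637 ÷ 15.999 = 0.039775 mol
Divide by the smallest (0.013256 mol): C 8.004, H 1.000, O 3.001

C8HO3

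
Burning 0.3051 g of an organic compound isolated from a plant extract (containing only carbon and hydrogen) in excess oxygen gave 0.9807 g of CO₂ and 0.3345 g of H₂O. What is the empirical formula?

mol C = 0.9807 g CO₂ ÷ 44.009 g/mol = 0.022284 mol
mol H = 2 × 0.3345 g H₂O ÷ 18.015 g/mol = 0.037136 mol
Divide by the smallest (0.022284 mol): C 1.000, H 1.666
Multiplying each by 3 gives whole numbers: C 3.00, H 5.00

C3H5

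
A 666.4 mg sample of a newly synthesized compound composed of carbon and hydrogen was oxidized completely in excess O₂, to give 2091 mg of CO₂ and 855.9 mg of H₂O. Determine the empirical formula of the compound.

mol C = 2.091 g CO₂ ÷ 44.009 g/mol = 0.047513 mol
mol H = 2 × 0.8559 g H₂O ÷ 18.015 g/mol = 0.095021 mol
Divide by the smallest (0.047513 mol): C 1.000, H 2.000

CH2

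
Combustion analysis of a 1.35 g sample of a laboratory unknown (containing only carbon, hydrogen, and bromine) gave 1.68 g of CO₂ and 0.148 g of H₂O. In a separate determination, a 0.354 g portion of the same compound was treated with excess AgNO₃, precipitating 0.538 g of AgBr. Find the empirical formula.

mol C = 1.68 g CO₂ ÷ 44.009 g/mol = 0.03817 mol
mol H = 2 × 0.148 g H₂O ÷ 18.015 g/mol = 0.01643 mol
From the AgBr data: mol Br per gram of compound = (0.538 ÷ 187.772) ÷ 0.354 = 0.008094 mol/g, so in the 1.35 g combustion sample mol Br = 0.01093 mol
Divide by the smallest (0.01093 mol): C 3.494, H 1.504, Br 1.000
Multiplying each by 2 gives whole numbers: C 6.99, H 3.01, Br 2.00

C7H3Br2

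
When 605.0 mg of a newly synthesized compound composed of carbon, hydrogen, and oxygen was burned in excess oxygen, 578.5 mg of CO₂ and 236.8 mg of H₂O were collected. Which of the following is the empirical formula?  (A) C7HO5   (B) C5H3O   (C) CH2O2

mol C = 0.5785 g CO₂ ÷ 44.009 g/mol = 0.013145 mol
mol H = 2 × 0.2368 g H₂O ÷ 18.015 g/mol = 0.026289 mol
mass O = 0.6050 − (0.15789 + 0.026500) = 0.42062 g → mol O = 0.42062 ÷ 15.999 = 0.026290 mol
Divide by the smallest (0.013145 mol): C 1.000, H 2.000, O 2.000

(C) CH2O2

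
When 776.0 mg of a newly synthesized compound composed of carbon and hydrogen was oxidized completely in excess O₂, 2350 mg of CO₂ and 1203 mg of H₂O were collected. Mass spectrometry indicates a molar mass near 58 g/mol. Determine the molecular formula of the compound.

C4H10

mol C = 2.350 g CO₂ ÷ 44.009 g/mol = 0.053398 mol
mol H = 2 × 1.203 g H₂O ÷ 18.015 g/mol = 0.13356 mol
Divide by the smallest (0.053398 mol): C 1.000, H 2.501
Multiplying each by 2 gives whole numbers: C 2.00, H 5.00
Empirical formula: C2H5
Empirical-formula mass = 29.06 g/mol; 58 ÷ 29.06 ≈ 2, so the molecular formula is C4H10.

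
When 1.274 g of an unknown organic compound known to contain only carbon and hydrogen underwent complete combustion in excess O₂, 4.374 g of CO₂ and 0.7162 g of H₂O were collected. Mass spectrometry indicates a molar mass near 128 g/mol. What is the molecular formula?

C10H8

mol C = 4.374 g CO₂ ÷ 44.009 g/mol = 0.099389 mol
mol H = 2 × 0.7162 g H₂O ÷ 18.015 g/mol = 0.079512 mol
Divide by the smallest (0.079512 mol): C 1.250, H 1.000
Multiplying each by 4 gives whole numbers: C 5.00, H 4.00
Empirical formula: C5H4
Empirical-formula mass = 64.09 g/mol; 128 ÷ 64.09 ≈ 2, so the molecular formula is C10H8.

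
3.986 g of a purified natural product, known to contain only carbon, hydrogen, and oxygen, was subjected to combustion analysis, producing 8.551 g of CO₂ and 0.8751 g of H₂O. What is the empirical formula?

C2HO

mol C = 8.551 g CO₂ ÷ 44.009 g/mol = 0.19430 mol
mol H = 2 × 0.8751 g H₂O ÷ 18.015 g/mol = 0.097152 mol
mass O = 3.986 − (2.3338 + 0.097930) = 1.5543 g → mol O = 1.5543 ÷ 15.999 = 0.097151 mol
Divide by the smallest (0.097151 mol): C 2.000, H 1.000, O 1.000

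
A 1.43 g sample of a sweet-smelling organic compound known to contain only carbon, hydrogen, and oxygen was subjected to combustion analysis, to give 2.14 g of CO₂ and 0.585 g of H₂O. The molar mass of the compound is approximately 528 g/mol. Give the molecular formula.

C18H24O18

mol C = 2.14 g CO₂ ÷ 44.009 g/mol = 0.04863 mol
mol H = 2 × 0.585 g H₂O ÷ 18.015 g/mol = 0.06495 mol
mass O = 1.43 − (0.5841 + 0.06547) = 0.7805 g → mol O = 0.7805 ÷ 15.999 = 0.04878 mol
Divide by the smallest (0.04863 mol): C 1.000, H 1.336, O 1.003
Multiplying each by 3 gives whole numbers: C 3.00, H 4.01, O 3.01
Empirical formula: C3H4O3
Empirical-formula mass = 88.06 g/mol; 528 ÷ 88.06 ≈ 6, so the molecular formula is C18H24O18.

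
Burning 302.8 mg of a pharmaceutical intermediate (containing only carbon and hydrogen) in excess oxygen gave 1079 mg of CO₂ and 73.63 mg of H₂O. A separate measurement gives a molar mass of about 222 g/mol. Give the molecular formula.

C18H6

mol C = 1.079 g CO₂ ÷ 44.009 g/mol = 0.024518 mol
mol H = 2 × 0.07363 g H₂O ÷ 18.015 g/mol = 0.0081743 mol
Divide by the smallest (0.0081743 mol): C 2.999, H 1.000
Empirical formula: C3H
Empirical-formula mass = 37.04 g/mol; 222 ÷ 37.04 ≈ 6, so the molecular formula is C18H6.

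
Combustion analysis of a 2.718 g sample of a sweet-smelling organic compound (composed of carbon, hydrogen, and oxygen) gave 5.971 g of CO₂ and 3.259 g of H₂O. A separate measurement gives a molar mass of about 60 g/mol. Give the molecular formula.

mol C = 5.971 g CO₂ ÷ 44.009 g/mol = 0.13568 mol
mol H = 2 × 3.259 g H₂O ÷ 18.015 g/mol = 0.36181 mol
mass O = 2.718 − (1.6296 + 0.36470) = 0.72368 g → mol O = 0.72368 ÷ 15.999 = 0.045233 mol
Divide by the smallest (0.045233 mol): C 3.000, H 7.999, O 1.000
Empirical formula: C3H8O
Empirical-formula mass = 60.10 g/mol; 60 ÷ 60.10 ≈ 1, so the molecular formula is C3H8O.

C3H8O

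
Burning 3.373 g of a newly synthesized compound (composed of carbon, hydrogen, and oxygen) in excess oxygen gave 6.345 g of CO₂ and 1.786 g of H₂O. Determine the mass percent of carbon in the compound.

mol C = 6.345 g CO₂ ÷ 44.009 g/mol = 0.14418 mol
mol H = 2 × 1.786 g H₂O ÷ 18.015 g/mol = 0.19828 mol
mass O = 3.373 − (1.7317 + 0.19987) = 1.4414 g → mol O = 1.4414 ÷ 15.999 = 0.090096 mol
mass % C = 1.7317 g ÷ 3.373 g × 100%

51.34%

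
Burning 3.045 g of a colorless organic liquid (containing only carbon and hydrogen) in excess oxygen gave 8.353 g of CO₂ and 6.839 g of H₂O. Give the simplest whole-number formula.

CH4

mol C = 8.353 g CO₂ ÷ 44.009 g/mol = 0.18980 mol
mol H = 2 × 6.839 g H₂O ÷ 18.015 g/mol = 0.75926 mol
Divide by the smallest (0.18980 mol): C 1.000, H 4.000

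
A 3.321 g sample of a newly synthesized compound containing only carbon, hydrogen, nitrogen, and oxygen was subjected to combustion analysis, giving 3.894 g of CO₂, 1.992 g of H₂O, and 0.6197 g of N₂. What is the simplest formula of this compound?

C2H5NO2

mol C = 3.894 g CO₂ ÷ 44.009 g/mol = 0.088482 mol
mol H = 2 × 1.992 g H₂O ÷ 18.015 g/mol = 0.22115 mol
mol N = 2 × 0.6197 g N₂ ÷ 28.014 g/mol = 0.044242 mol
mass O = 3.321 − (1.0628 + 0.22292 + 0.61970) = 1.4156 g → mol O = 1.4156 ÷ 15.999 = 0.088482 mol
Divide by the smallest (0.044242 mol): C 2.000, H 4.999, N 1.000, O 2.000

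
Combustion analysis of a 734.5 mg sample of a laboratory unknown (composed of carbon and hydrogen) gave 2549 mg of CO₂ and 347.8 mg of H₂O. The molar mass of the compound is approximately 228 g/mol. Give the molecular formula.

mol C = 2.549 g CO₂ ÷ 44.009 g/mol = 0.057920 mol
mol H = 2 × 0.3478 g H₂O ÷ 18.015 g/mol = 0.038612 mol
Divide by the smallest (0.038612 mol): C 1.500, H 1.000
Multiplying each by 2 gives whole numbers: C 3.00, H 2.00
Empirical formula: C3H2
Empirical-formula mass = 38.05 g/mol; 228 ÷ 38.05 ≈ 6, so the molecular formula is C18H12.

C18H12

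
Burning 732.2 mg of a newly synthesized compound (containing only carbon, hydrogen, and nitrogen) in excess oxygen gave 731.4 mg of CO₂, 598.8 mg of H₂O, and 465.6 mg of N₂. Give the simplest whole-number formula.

CH4N2

mol C = 0.7314 g CO₂ ÷ 44.009 g/mol = 0.016619 mol
mol H = 2 × 0.5988 g H₂O ÷ 18.015 g/mol = 0.066478 mol
mol N = 2 × 0.4656 g N₂ ÷ 28.014 g/mol = 0.033241 mol
Divide by the smallest (0.016619 mol): C 1.000, H 4.000, N 2.000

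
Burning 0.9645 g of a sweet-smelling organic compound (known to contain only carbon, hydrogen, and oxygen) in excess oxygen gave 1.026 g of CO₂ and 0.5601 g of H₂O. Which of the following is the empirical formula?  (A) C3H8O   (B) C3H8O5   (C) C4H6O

mol C = 1.026 g CO₂ ÷ 44.009 g/mol = 0.023313 mol
mol H = 2 × 0.5601 g H₂O ÷ 18.015 g/mol = 0.062182 mol
mass O = 0.9645 − (0.28002 + 0.062679) = 0.62180 g → mol O = 0.62180 ÷ 15.999 = 0.038865 mol
Divide by the smallest (0.023313 mol): C 1.000, H 2.667, O 1.667
Multiplying each by 3 gives whole numbers: C 3.00, H 8.00, O 5.00

(B) C3H8O5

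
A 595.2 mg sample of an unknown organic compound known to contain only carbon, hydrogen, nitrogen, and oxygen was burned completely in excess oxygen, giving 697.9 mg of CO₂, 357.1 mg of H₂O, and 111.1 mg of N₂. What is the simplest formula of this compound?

C2H5NO2

mol C = 0.6979 g CO₂ ÷ 44.009 g/mol = 0.015858 mol
mol H = 2 × 0.3571 g H₂O ÷ 18.015 g/mol = 0.039645 mol
mol N = 2 × 0.1111 g N₂ ÷ 28.014 g/mol = 0.0079317 mol
mass O = 0.5952 − (0.19047 + 0.039962 + 0.11110) = 0.25367 g → mol O = 0.25367 ÷ 15.999 = 0.015855 mol
Divide by the smallest (0.0079317 mol): C 1.999, H 4.998, N 1.000, O 1.999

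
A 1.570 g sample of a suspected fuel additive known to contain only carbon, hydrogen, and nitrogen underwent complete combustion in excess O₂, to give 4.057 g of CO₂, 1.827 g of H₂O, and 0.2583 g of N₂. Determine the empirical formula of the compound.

mol C = 4.057 g CO₂ ÷ 44.009 g/mol = 0.092186 mol
mol H = 2 × 1.827 g H₂O ÷ 18.015 g/mol = 0.20283 mol
mol N = 2 × 0.2583 g N₂ ÷ 28.014 g/mol = 0.018441 mol
Divide by the smallest (0.018441 mol): C 4.999, H 10.999, N 1.000

C5H11N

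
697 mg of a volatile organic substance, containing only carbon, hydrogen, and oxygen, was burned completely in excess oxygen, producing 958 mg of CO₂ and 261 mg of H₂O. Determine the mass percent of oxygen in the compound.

mol C = 0.958 g CO₂ ÷ 44.009 g/mol = 0.02177 mol
mol H = 2 × 0.261 g H₂O ÷ 18.015 g/mol = 0.02898 mol
mass O = 0.697 − (0.2615 + 0.02921) = 0.4063 g → mol O = 0.4063 ÷ 15.999 = 0.02540 mol
mass % O = 0.4063 g ÷ 0.697 g × 100%

58.3%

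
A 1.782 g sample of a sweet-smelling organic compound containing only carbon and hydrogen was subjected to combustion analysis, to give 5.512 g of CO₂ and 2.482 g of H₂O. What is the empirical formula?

mol C = 5.512 g CO₂ ÷ 44.009 g/mol = 0.12525 mol
mol H = 2 × 2.482 g H₂O ÷ 18.015 g/mol = 0.27555 mol
Divide by the smallest (0.12525 mol): C 1.000, H 2.200
Multiplying each by 5 gives whole numbers: C 5.00, H 11.00

C5H11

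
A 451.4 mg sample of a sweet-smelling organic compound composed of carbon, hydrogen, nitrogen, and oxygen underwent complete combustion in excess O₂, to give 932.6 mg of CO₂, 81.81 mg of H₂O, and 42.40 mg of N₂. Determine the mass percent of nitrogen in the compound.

9.39%

mol C = 0.9326 g CO₂ ÷ 44.009 g/mol = 0.021191 mol
mol H = 2 × 0.08181 g H₂O ÷ 18.015 g/mol = 0.0090824 mol
mol N = 2 × 0.04240 g N₂ ÷ 28.014 g/mol = 0.0030271 mol
mass O = 0.4514 − (0.25453 + 0.0091551 + 0.042400) = 0.14532 g → mol O = 0.14532 ÷ 15.999 = 0.0090830 mol
mass % N = 0.042400 g ÷ 0.4514 g × 100%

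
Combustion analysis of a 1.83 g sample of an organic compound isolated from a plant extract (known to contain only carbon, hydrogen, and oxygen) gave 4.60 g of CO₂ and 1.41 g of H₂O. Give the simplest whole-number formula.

mol C = 4.60 g CO₂ ÷ 44.009 g/mol = 0.1045 mol
mol H = 2 × 1.41 g H₂O ÷ 18.015 g/mol = 0.1565 mol
mass O = 1.83 − (1.255 + 0.1578) = 0.4168 g → mol O = 0.4168 ÷ 15.999 = 0.02605 mol
Divide by the smallest (0.02605 mol): C 4.012, H 6.009, O 1.000

C4H6O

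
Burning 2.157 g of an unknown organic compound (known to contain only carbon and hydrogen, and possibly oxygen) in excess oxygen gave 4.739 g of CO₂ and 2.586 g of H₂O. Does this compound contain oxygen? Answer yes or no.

mol C = 4.739 g CO₂ ÷ 44.009 g/mol = 0.10768 mol
mol H = 2 × 2.586 g H₂O ÷ 18.015 g/mol = 0.28709 mol
C and H account for only 1.5828 g of the 2.157 g sample; the remaining 0.57423 g must be oxygen.

yes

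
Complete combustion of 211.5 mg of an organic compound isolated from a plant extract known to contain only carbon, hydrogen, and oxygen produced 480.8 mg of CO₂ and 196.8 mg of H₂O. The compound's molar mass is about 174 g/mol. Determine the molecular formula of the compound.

C9H18O3

mol C = 0.4808 g CO₂ ÷ 44.009 g/mol = 0.010925 mol
mol H = 2 × 0.1968 g H₂O ÷ 18.015 g/mol = 0.021848 mol
mass O = 0.2115 − (0.13122 + 0.022023) = 0.058256 g → mol O = 0.058256 ÷ 15.999 = 0.0036412 mol
Divide by the smallest (0.0036412 mol): C 3.000, H 6.000, O 1.000
Empirical formula: C3H6O
Empirical-formula mass = 58.08 g/mol; 174 ÷ 58.08 ≈ 3, so the molecular formula is C9H18O3.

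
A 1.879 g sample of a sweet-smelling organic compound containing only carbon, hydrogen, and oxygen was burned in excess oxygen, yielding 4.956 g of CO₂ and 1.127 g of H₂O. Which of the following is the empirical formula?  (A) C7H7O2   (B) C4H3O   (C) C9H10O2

mol C = 4.956 g CO₂ ÷ 44.009 g/mol = 0.11261 mol
mol H = 2 × 1.127 g H₂O ÷ 18.015 g/mol = 0.12512 mol
mass O = 1.879 − (1.3526 + 0.12612) = 0.40028 g → mol O = 0.40028 ÷ 15.999 = 0.025019 mol
Divide by the smallest (0.025019 mol): C 4.501, H 5.001, O 1.000
Multiplying each by 2 gives whole numbers: C 9.00, H 10.00, O 2.00

(C) C9H10O2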